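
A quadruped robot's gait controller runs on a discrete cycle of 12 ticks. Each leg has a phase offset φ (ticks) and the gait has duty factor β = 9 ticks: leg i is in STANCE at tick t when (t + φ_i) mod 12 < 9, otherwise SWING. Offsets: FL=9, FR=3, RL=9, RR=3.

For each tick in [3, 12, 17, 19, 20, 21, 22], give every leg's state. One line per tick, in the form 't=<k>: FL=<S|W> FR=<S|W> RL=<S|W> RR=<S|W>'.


t=3: FL=S FR=S RL=S RR=S
t=12: FL=W FR=S RL=W RR=S
t=17: FL=S FR=S RL=S RR=S
t=19: FL=S FR=W RL=S RR=W
t=20: FL=S FR=W RL=S RR=W
t=21: FL=S FR=S RL=S RR=S
t=22: FL=S FR=S RL=S RR=S

t=3: phase=(0,6,0,6) vs β=9 → FL=S FR=S RL=S RR=S
t=12: phase=(9,3,9,3) vs β=9 → FL=W FR=S RL=W RR=S
t=17: phase=(2,8,2,8) vs β=9 → FL=S FR=S RL=S RR=S
t=19: phase=(4,10,4,10) vs β=9 → FL=S FR=W RL=S RR=W
t=20: phase=(5,11,5,11) vs β=9 → FL=S FR=W RL=S RR=W
t=21: phase=(6,0,6,0) vs β=9 → FL=S FR=S RL=S RR=S
t=22: phase=(7,1,7,1) vs β=9 → FL=S FR=S RL=S RR=S


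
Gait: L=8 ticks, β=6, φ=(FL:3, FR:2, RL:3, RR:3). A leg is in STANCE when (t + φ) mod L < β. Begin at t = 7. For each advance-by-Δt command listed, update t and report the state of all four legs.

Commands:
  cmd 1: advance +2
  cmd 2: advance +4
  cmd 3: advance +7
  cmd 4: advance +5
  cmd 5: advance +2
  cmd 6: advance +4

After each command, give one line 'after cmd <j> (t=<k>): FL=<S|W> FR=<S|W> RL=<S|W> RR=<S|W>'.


start t=7: FL=S FR=S RL=S RR=S
cmd 1: advance +2 → t=9, phase=(4,3,4,4) → FL=S FR=S RL=S RR=S
cmd 2: advance +4 → t=13, phase=(0,7,0,0) → FL=S FR=W RL=S RR=S
cmd 3: advance +7 → t=20, phase=(7,6,7,7) → FL=W FR=W RL=W RR=W
cmd 4: advance +5 → t=25, phase=(4,3,4,4) → FL=S FR=S RL=S RR=S
cmd 5: advance +2 → t=27, phase=(6,5,6,6) → FL=W FR=S RL=W RR=W
cmd 6: advance +4 → t=31, phase=(2,1,2,2) → FL=S FR=S RL=S RR=S

after cmd 1 (t=9): FL=S FR=S RL=S RR=S
after cmd 2 (t=13): FL=S FR=W RL=S RR=S
after cmd 3 (t=20): FL=W FR=W RL=W RR=W
after cmd 4 (t=25): FL=S FR=S RL=S RR=S
after cmd 5 (t=27): FL=W FR=S RL=W RR=W
after cmd 6 (t=31): FL=S FR=S RL=S RR=S


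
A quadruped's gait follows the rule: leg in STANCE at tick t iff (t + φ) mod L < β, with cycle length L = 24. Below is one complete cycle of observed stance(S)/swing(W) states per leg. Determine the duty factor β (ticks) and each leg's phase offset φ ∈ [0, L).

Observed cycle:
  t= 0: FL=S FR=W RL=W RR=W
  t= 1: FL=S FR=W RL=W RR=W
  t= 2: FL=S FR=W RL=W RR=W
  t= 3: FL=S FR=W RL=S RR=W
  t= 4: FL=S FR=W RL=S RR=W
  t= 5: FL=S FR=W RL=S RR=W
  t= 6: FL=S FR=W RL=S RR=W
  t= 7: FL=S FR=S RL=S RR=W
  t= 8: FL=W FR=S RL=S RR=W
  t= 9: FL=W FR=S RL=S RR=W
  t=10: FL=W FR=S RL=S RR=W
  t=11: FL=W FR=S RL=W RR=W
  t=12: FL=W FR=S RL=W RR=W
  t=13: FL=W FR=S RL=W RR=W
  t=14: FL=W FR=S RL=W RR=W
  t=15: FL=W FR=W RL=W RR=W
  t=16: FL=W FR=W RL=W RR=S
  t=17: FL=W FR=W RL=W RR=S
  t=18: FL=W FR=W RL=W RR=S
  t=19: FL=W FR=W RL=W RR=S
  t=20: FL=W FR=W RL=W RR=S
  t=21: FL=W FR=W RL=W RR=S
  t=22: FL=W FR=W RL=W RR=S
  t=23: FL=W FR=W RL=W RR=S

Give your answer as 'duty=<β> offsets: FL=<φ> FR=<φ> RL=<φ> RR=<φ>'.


duty=8 offsets: FL=0 FR=17 RL=21 RR=8

duty β = stance ticks per leg = 8
FL: stance ticks = 8; W→S at t=0 → φ=0
FR: stance ticks = 8; W→S at t=7 → φ=17
RL: stance ticks = 8; W→S at t=3 → φ=21
RR: stance ticks = 8; W→S at t=16 → φ=8


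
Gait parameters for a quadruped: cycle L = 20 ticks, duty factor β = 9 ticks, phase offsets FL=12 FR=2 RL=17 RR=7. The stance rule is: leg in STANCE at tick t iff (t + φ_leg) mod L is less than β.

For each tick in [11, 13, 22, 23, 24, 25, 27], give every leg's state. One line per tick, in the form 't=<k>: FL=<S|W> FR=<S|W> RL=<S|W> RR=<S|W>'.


t=11: phase=(3,13,8,18) vs β=9 → FL=S FR=W RL=S RR=W
t=13: phase=(5,15,10,0) vs β=9 → FL=S FR=W RL=W RR=S
t=22: phase=(14,4,19,9) vs β=9 → FL=W FR=S RL=W RR=W
t=23: phase=(15,5,0,10) vs β=9 → FL=W FR=S RL=S RR=W
t=24: phase=(16,6,1,11) vs β=9 → FL=W FR=S RL=S RR=W
t=25: phase=(17,7,2,12) vs β=9 → FL=W FR=S RL=S RR=W
t=27: phase=(19,9,4,14) vs β=9 → FL=W FR=W RL=S RR=W

t=11: FL=S FR=W RL=S RR=W
t=13: FL=S FR=W RL=W RR=S
t=22: FL=W FR=S RL=W RR=W
t=23: FL=W FR=S RL=S RR=W
t=24: FL=W FR=S RL=S RR=W
t=25: FL=W FR=S RL=S RR=W
t=27: FL=W FR=W RL=S RR=W


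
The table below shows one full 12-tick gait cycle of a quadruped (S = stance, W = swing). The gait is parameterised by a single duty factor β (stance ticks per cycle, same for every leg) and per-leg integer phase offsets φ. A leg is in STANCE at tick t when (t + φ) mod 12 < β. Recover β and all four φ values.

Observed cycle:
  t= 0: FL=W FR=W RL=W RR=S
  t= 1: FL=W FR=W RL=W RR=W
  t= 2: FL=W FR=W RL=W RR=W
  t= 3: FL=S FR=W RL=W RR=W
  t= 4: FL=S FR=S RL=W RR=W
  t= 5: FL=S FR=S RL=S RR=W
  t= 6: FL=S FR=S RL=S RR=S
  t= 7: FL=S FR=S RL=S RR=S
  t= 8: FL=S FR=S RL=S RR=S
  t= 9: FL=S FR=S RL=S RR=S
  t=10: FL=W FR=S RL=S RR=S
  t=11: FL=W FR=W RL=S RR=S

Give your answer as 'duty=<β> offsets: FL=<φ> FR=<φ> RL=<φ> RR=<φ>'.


duty=7 offsets: FL=9 FR=8 RL=7 RR=6

duty β = stance ticks per leg = 7
FL: stance ticks = 7; W→S at t=3 → φ=9
FR: stance ticks = 7; W→S at t=4 → φ=8
RL: stance ticks = 7; W→S at t=5 → φ=7
RR: stance ticks = 7; W→S at t=6 → φ=6


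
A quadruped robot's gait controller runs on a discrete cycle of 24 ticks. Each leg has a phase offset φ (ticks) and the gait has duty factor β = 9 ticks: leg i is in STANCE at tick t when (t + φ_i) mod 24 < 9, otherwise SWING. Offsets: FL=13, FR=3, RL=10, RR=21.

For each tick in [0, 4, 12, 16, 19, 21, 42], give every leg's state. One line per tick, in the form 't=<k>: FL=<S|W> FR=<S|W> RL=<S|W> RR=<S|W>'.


t=0: phase=(13,3,10,21) vs β=9 → FL=W FR=S RL=W RR=W
t=4: phase=(17,7,14,1) vs β=9 → FL=W FR=S RL=W RR=S
t=12: phase=(1,15,22,9) vs β=9 → FL=S FR=W RL=W RR=W
t=16: phase=(5,19,2,13) vs β=9 → FL=S FR=W RL=S RR=W
t=19: phase=(8,22,5,16) vs β=9 → FL=S FR=W RL=S RR=W
t=21: phase=(10,0,7,18) vs β=9 → FL=W FR=S RL=S RR=W
t=42: phase=(7,21,4,15) vs β=9 → FL=S FR=W RL=S RR=W

t=0: FL=W FR=S RL=W RR=W
t=4: FL=W FR=S RL=W RR=S
t=12: FL=S FR=W RL=W RR=W
t=16: FL=S FR=W RL=S RR=W
t=19: FL=S FR=W RL=S RR=W
t=21: FL=W FR=S RL=S RR=W
t=42: FL=S FR=W RL=S RR=W


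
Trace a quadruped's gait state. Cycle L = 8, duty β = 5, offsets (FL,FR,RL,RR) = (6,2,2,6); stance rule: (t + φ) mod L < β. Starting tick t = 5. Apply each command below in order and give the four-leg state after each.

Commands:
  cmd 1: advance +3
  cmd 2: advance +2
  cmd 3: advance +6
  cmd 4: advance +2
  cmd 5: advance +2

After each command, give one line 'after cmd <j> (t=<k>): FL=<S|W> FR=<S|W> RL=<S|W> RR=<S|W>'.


start t=5: FL=S FR=W RL=W RR=S
cmd 1: advance +3 → t=8, phase=(6,2,2,6) → FL=W FR=S RL=S RR=W
cmd 2: advance +2 → t=10, phase=(0,4,4,0) → FL=S FR=S RL=S RR=S
cmd 3: advance +6 → t=16, phase=(6,2,2,6) → FL=W FR=S RL=S RR=W
cmd 4: advance +2 → t=18, phase=(0,4,4,0) → FL=S FR=S RL=S RR=S
cmd 5: advance +2 → t=20, phase=(2,6,6,2) → FL=S FR=W RL=W RR=S

after cmd 1 (t=8): FL=W FR=S RL=S RR=W
after cmd 2 (t=10): FL=S FR=S RL=S RR=S
after cmd 3 (t=16): FL=W FR=S RL=S RR=W
after cmd 4 (t=18): FL=S FR=S RL=S RR=S
after cmd 5 (t=20): FL=S FR=W RL=W RR=S


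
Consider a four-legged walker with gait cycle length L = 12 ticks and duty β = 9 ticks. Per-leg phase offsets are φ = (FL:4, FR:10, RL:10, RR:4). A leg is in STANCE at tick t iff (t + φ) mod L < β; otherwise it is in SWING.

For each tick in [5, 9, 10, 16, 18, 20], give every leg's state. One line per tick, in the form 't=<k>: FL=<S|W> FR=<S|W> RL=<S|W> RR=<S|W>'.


t=5: FL=W FR=S RL=S RR=W
t=9: FL=S FR=S RL=S RR=S
t=10: FL=S FR=S RL=S RR=S
t=16: FL=S FR=S RL=S RR=S
t=18: FL=W FR=S RL=S RR=W
t=20: FL=S FR=S RL=S RR=S

t=5: phase=(9,3,3,9) vs β=9 → FL=W FR=S RL=S RR=W
t=9: phase=(1,7,7,1) vs β=9 → FL=S FR=S RL=S RR=S
t=10: phase=(2,8,8,2) vs β=9 → FL=S FR=S RL=S RR=S
t=16: phase=(8,2,2,8) vs β=9 → FL=S FR=S RL=S RR=S
t=18: phase=(10,4,4,10) vs β=9 → FL=W FR=S RL=S RR=W
t=20: phase=(0,6,6,0) vs β=9 → FL=S FR=S RL=S RR=S


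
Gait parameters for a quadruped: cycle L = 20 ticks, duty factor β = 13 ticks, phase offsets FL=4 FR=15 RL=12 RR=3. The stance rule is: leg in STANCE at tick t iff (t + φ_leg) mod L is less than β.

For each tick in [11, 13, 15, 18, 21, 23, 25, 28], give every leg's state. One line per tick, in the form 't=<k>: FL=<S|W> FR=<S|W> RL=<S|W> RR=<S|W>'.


t=11: phase=(15,6,3,14) vs β=13 → FL=W FR=S RL=S RR=W
t=13: phase=(17,8,5,16) vs β=13 → FL=W FR=S RL=S RR=W
t=15: phase=(19,10,7,18) vs β=13 → FL=W FR=S RL=S RR=W
t=18: phase=(2,13,10,1) vs β=13 → FL=S FR=W RL=S RR=S
t=21: phase=(5,16,13,4) vs β=13 → FL=S FR=W RL=W RR=S
t=23: phase=(7,18,15,6) vs β=13 → FL=S FR=W RL=W RR=S
t=25: phase=(9,0,17,8) vs β=13 → FL=S FR=S RL=W RR=S
t=28: phase=(12,3,0,11) vs β=13 → FL=S FR=S RL=S RR=S

t=11: FL=W FR=S RL=S RR=W
t=13: FL=W FR=S RL=S RR=W
t=15: FL=W FR=S RL=S RR=W
t=18: FL=S FR=W RL=S RR=S
t=21: FL=S FR=W RL=W RR=S
t=23: FL=S FR=W RL=W RR=S
t=25: FL=S FR=S RL=W RR=S
t=28: FL=S FR=S RL=S RR=S


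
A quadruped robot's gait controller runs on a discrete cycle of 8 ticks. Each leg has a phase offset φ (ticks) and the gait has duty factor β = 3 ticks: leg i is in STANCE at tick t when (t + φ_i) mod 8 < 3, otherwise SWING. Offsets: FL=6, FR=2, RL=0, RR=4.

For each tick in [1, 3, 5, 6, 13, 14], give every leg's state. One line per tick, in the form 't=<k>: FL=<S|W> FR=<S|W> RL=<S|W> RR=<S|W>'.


t=1: phase=(7,3,1,5) vs β=3 → FL=W FR=W RL=S RR=W
t=3: phase=(1,5,3,7) vs β=3 → FL=S FR=W RL=W RR=W
t=5: phase=(3,7,5,1) vs β=3 → FL=W FR=W RL=W RR=S
t=6: phase=(4,0,6,2) vs β=3 → FL=W FR=S RL=W RR=S
t=13: phase=(3,7,5,1) vs β=3 → FL=W FR=W RL=W RR=S
t=14: phase=(4,0,6,2) vs β=3 → FL=W FR=S RL=W RR=S

t=1: FL=W FR=W RL=S RR=W
t=3: FL=S FR=W RL=W RR=W
t=5: FL=W FR=W RL=W RR=S
t=6: FL=W FR=S RL=W RR=S
t=13: FL=W FR=W RL=W RR=S
t=14: FL=W FR=S RL=W RR=S


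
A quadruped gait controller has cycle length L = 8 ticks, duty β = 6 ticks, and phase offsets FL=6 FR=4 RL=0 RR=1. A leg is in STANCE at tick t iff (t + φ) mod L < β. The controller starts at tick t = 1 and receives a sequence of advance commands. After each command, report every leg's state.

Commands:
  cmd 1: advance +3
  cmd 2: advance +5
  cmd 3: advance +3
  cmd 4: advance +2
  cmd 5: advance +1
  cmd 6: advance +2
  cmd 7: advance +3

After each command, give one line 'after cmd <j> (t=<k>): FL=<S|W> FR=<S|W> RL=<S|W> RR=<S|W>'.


start t=1: FL=W FR=S RL=S RR=S
cmd 1: advance +3 → t=4, phase=(2,0,4,5) → FL=S FR=S RL=S RR=S
cmd 2: advance +5 → t=9, phase=(7,5,1,2) → FL=W FR=S RL=S RR=S
cmd 3: advance +3 → t=12, phase=(2,0,4,5) → FL=S FR=S RL=S RR=S
cmd 4: advance +2 → t=14, phase=(4,2,6,7) → FL=S FR=S RL=W RR=W
cmd 5: advance +1 → t=15, phase=(5,3,7,0) → FL=S FR=S RL=W RR=S
cmd 6: advance +2 → t=17, phase=(7,5,1,2) → FL=W FR=S RL=S RR=S
cmd 7: advance +3 → t=20, phase=(2,0,4,5) → FL=S FR=S RL=S RR=S

after cmd 1 (t=4): FL=S FR=S RL=S RR=S
after cmd 2 (t=9): FL=W FR=S RL=S RR=S
after cmd 3 (t=12): FL=S FR=S RL=S RR=S
after cmd 4 (t=14): FL=S FR=S RL=W RR=W
after cmd 5 (t=15): FL=S FR=S RL=W RR=S
after cmd 6 (t=17): FL=W FR=S RL=S RR=S
after cmd 7 (t=20): FL=S FR=S RL=S RR=S


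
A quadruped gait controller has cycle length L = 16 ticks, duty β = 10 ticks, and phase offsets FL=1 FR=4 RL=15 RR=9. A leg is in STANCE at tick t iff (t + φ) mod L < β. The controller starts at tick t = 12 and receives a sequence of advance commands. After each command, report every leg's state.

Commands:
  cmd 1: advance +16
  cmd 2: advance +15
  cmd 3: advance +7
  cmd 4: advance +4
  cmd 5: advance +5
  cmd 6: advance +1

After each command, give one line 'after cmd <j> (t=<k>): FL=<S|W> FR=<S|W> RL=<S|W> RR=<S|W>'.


after cmd 1 (t=28): FL=W FR=S RL=W RR=S
after cmd 2 (t=43): FL=W FR=W RL=W RR=S
after cmd 3 (t=50): FL=S FR=S RL=S RR=W
after cmd 4 (t=54): FL=S FR=W RL=S RR=W
after cmd 5 (t=59): FL=W FR=W RL=W RR=S
after cmd 6 (t=60): FL=W FR=S RL=W RR=S

start t=12: FL=W FR=S RL=W RR=S
cmd 1: advance +16 → t=28, phase=(13,0,11,5) → FL=W FR=S RL=W RR=S
cmd 2: advance +15 → t=43, phase=(12,15,10,4) → FL=W FR=W RL=W RR=S
cmd 3: advance +7 → t=50, phase=(3,6,1,11) → FL=S FR=S RL=S RR=W
cmd 4: advance +4 → t=54, phase=(7,10,5,15) → FL=S FR=W RL=S RR=W
cmd 5: advance +5 → t=59, phase=(12,15,10,4) → FL=W FR=W RL=W RR=S
cmd 6: advance +1 → t=60, phase=(13,0,11,5) → FL=W FR=S RL=W RR=S


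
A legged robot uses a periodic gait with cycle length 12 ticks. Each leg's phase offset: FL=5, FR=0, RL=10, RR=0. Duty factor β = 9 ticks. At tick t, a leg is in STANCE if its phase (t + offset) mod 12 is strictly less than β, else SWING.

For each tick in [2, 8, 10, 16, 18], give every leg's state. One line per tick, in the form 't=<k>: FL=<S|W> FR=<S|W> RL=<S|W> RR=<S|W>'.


t=2: FL=S FR=S RL=S RR=S
t=8: FL=S FR=S RL=S RR=S
t=10: FL=S FR=W RL=S RR=W
t=16: FL=W FR=S RL=S RR=S
t=18: FL=W FR=S RL=S RR=S

t=2: phase=(7,2,0,2) vs β=9 → FL=S FR=S RL=S RR=S
t=8: phase=(1,8,6,8) vs β=9 → FL=S FR=S RL=S RR=S
t=10: phase=(3,10,8,10) vs β=9 → FL=S FR=W RL=S RR=W
t=16: phase=(9,4,2,4) vs β=9 → FL=W FR=S RL=S RR=S
t=18: phase=(11,6,4,6) vs β=9 → FL=W FR=S RL=S RR=S


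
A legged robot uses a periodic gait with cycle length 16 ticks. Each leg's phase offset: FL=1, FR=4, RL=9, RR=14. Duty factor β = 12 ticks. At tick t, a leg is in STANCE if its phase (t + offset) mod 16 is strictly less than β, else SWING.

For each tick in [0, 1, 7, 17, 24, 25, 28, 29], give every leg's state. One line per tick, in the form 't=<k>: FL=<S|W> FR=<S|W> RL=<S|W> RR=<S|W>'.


t=0: FL=S FR=S RL=S RR=W
t=1: FL=S FR=S RL=S RR=W
t=7: FL=S FR=S RL=S RR=S
t=17: FL=S FR=S RL=S RR=W
t=24: FL=S FR=W RL=S RR=S
t=25: FL=S FR=W RL=S RR=S
t=28: FL=W FR=S RL=S RR=S
t=29: FL=W FR=S RL=S RR=S

t=0: phase=(1,4,9,14) vs β=12 → FL=S FR=S RL=S RR=W
t=1: phase=(2,5,10,15) vs β=12 → FL=S FR=S RL=S RR=W
t=7: phase=(8,11,0,5) vs β=12 → FL=S FR=S RL=S RR=S
t=17: phase=(2,5,10,15) vs β=12 → FL=S FR=S RL=S RR=W
t=24: phase=(9,12,1,6) vs β=12 → FL=S FR=W RL=S RR=S
t=25: phase=(10,13,2,7) vs β=12 → FL=S FR=W RL=S RR=S
t=28: phase=(13,0,5,10) vs β=12 → FL=W FR=S RL=S RR=S
t=29: phase=(14,1,6,11) vs β=12 → FL=W FR=S RL=S RR=S


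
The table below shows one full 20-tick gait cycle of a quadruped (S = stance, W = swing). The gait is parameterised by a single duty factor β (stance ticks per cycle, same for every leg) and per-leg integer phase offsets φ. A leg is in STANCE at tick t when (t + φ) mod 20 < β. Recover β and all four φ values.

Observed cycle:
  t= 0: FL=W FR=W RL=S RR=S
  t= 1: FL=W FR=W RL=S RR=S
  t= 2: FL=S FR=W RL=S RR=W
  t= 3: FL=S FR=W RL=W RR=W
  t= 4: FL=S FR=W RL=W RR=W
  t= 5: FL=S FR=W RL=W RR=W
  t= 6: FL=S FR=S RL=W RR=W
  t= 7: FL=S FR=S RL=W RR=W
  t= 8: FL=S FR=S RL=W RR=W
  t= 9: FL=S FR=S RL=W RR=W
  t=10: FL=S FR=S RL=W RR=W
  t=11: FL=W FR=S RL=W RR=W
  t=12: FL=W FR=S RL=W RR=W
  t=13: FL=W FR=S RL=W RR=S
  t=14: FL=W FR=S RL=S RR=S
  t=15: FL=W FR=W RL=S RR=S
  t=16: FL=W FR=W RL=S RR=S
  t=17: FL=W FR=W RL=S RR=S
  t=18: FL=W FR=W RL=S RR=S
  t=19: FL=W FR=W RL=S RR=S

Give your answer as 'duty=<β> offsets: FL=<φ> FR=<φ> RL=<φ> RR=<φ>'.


duty=9 offsets: FL=18 FR=14 RL=6 RR=7

duty β = stance ticks per leg = 9
FL: stance ticks = 9; W→S at t=2 → φ=18
FR: stance ticks = 9; W→S at t=6 → φ=14
RL: stance ticks = 9; W→S at t=14 → φ=6
RR: stance ticks = 9; W→S at t=13 → φ=7


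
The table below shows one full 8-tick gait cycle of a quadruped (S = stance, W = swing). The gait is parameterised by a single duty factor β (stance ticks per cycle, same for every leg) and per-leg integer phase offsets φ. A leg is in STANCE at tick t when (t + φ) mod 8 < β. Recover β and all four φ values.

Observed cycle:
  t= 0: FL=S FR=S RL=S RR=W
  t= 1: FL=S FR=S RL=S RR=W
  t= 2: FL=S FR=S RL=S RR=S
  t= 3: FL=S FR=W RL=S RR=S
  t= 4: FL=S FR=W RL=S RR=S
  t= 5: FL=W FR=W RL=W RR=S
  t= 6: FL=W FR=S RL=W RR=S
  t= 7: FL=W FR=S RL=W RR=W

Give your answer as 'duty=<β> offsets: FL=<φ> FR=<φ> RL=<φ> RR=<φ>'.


duty=5 offsets: FL=0 FR=2 RL=0 RR=6

duty β = stance ticks per leg = 5
FL: stance ticks = 5; W→S at t=0 → φ=0
FR: stance ticks = 5; W→S at t=6 → φ=2
RL: stance ticks = 5; W→S at t=0 → φ=0
RR: stance ticks = 5; W→S at t=2 → φ=6


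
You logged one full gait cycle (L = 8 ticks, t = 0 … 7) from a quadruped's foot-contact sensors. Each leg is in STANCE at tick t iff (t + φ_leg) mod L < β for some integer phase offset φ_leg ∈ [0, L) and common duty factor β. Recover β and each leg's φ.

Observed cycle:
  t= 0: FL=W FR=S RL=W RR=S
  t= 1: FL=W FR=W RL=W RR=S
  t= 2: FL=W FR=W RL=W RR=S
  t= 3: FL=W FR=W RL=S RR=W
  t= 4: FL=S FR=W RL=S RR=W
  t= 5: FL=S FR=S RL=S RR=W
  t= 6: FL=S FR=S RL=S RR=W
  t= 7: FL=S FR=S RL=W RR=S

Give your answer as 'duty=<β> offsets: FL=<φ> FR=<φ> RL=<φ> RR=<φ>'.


duty β = stance ticks per leg = 4
FL: stance ticks = 4; W→S at t=4 → φ=4
FR: stance ticks = 4; W→S at t=5 → φ=3
RL: stance ticks = 4; W→S at t=3 → φ=5
RR: stance ticks = 4; W→S at t=7 → φ=1

duty=4 offsets: FL=4 FR=3 RL=5 RR=1


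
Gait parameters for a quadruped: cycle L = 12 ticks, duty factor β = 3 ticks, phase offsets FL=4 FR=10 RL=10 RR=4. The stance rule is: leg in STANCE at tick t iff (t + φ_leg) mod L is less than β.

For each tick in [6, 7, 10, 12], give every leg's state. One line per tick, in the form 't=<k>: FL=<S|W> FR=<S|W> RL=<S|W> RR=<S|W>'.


t=6: FL=W FR=W RL=W RR=W
t=7: FL=W FR=W RL=W RR=W
t=10: FL=S FR=W RL=W RR=S
t=12: FL=W FR=W RL=W RR=W

t=6: phase=(10,4,4,10) vs β=3 → FL=W FR=W RL=W RR=W
t=7: phase=(11,5,5,11) vs β=3 → FL=W FR=W RL=W RR=W
t=10: phase=(2,8,8,2) vs β=3 → FL=S FR=W RL=W RR=S
t=12: phase=(4,10,10,4) vs β=3 → FL=W FR=W RL=W RR=W


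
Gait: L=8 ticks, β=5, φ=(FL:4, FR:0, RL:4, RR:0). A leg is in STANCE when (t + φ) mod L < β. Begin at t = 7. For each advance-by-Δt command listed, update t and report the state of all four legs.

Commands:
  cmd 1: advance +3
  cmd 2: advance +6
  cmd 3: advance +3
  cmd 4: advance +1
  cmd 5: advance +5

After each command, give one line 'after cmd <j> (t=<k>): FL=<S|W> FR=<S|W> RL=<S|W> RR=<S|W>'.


after cmd 1 (t=10): FL=W FR=S RL=W RR=S
after cmd 2 (t=16): FL=S FR=S RL=S RR=S
after cmd 3 (t=19): FL=W FR=S RL=W RR=S
after cmd 4 (t=20): FL=S FR=S RL=S RR=S
after cmd 5 (t=25): FL=W FR=S RL=W RR=S

start t=7: FL=S FR=W RL=S RR=W
cmd 1: advance +3 → t=10, phase=(6,2,6,2) → FL=W FR=S RL=W RR=S
cmd 2: advance +6 → t=16, phase=(4,0,4,0) → FL=S FR=S RL=S RR=S
cmd 3: advance +3 → t=19, phase=(7,3,7,3) → FL=W FR=S RL=W RR=S
cmd 4: advance +1 → t=20, phase=(0,4,0,4) → FL=S FR=S RL=S RR=S
cmd 5: advance +5 → t=25, phase=(5,1,5,1) → FL=W FR=S RL=W RR=S


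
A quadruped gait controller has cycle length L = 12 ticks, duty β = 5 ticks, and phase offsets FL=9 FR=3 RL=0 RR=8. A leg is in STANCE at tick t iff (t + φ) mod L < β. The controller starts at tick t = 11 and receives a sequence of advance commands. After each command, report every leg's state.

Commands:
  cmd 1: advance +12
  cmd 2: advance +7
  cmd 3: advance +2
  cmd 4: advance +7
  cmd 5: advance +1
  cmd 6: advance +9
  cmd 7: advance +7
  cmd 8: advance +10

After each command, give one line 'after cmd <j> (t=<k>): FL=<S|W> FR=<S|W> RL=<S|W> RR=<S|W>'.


start t=11: FL=W FR=S RL=W RR=W
cmd 1: advance +12 → t=23, phase=(8,2,11,7) → FL=W FR=S RL=W RR=W
cmd 2: advance +7 → t=30, phase=(3,9,6,2) → FL=S FR=W RL=W RR=S
cmd 3: advance +2 → t=32, phase=(5,11,8,4) → FL=W FR=W RL=W RR=S
cmd 4: advance +7 → t=39, phase=(0,6,3,11) → FL=S FR=W RL=S RR=W
cmd 5: advance +1 → t=40, phase=(1,7,4,0) → FL=S FR=W RL=S RR=S
cmd 6: advance +9 → t=49, phase=(10,4,1,9) → FL=W FR=S RL=S RR=W
cmd 7: advance +7 → t=56, phase=(5,11,8,4) → FL=W FR=W RL=W RR=S
cmd 8: advance +10 → t=66, phase=(3,9,6,2) → FL=S FR=W RL=W RR=S

after cmd 1 (t=23): FL=W FR=S RL=W RR=W
after cmd 2 (t=30): FL=S FR=W RL=W RR=S
after cmd 3 (t=32): FL=W FR=W RL=W RR=S
after cmd 4 (t=39): FL=S FR=W RL=S RR=W
after cmd 5 (t=40): FL=S FR=W RL=S RR=S
after cmd 6 (t=49): FL=W FR=S RL=S RR=W
after cmd 7 (t=56): FL=W FR=W RL=W RR=S
after cmd 8 (t=66): FL=S FR=W RL=W RR=S


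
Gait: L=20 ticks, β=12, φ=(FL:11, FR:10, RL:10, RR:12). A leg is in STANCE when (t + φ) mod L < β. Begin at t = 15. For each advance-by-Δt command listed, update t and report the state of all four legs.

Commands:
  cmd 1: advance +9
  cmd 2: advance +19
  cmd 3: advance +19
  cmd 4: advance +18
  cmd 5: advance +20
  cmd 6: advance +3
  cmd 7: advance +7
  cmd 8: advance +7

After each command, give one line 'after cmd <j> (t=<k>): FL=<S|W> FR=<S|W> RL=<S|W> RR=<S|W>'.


start t=15: FL=S FR=S RL=S RR=S
cmd 1: advance +9 → t=24, phase=(15,14,14,16) → FL=W FR=W RL=W RR=W
cmd 2: advance +19 → t=43, phase=(14,13,13,15) → FL=W FR=W RL=W RR=W
cmd 3: advance +19 → t=62, phase=(13,12,12,14) → FL=W FR=W RL=W RR=W
cmd 4: advance +18 → t=80, phase=(11,10,10,12) → FL=S FR=S RL=S RR=W
cmd 5: advance +20 → t=100, phase=(11,10,10,12) → FL=S FR=S RL=S RR=W
cmd 6: advance +3 → t=103, phase=(14,13,13,15) → FL=W FR=W RL=W RR=W
cmd 7: advance +7 → t=110, phase=(1,0,0,2) → FL=S FR=S RL=S RR=S
cmd 8: advance +7 → t=117, phase=(8,7,7,9) → FL=S FR=S RL=S RR=S

after cmd 1 (t=24): FL=W FR=W RL=W RR=W
after cmd 2 (t=43): FL=W FR=W RL=W RR=W
after cmd 3 (t=62): FL=W FR=W RL=W RR=W
after cmd 4 (t=80): FL=S FR=S RL=S RR=W
after cmd 5 (t=100): FL=S FR=S RL=S RR=W
after cmd 6 (t=103): FL=W FR=W RL=W RR=W
after cmd 7 (t=110): FL=S FR=S RL=S RR=S
after cmd 8 (t=117): FL=S FR=S RL=S RR=S


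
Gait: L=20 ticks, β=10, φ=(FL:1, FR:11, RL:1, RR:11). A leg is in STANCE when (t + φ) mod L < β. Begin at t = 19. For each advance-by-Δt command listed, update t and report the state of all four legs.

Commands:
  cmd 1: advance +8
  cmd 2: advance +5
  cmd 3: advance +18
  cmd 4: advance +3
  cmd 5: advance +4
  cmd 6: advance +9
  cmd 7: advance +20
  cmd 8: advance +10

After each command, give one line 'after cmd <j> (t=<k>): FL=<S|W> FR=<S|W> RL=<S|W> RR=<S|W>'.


after cmd 1 (t=27): FL=S FR=W RL=S RR=W
after cmd 2 (t=32): FL=W FR=S RL=W RR=S
after cmd 3 (t=50): FL=W FR=S RL=W RR=S
after cmd 4 (t=53): FL=W FR=S RL=W RR=S
after cmd 5 (t=57): FL=W FR=S RL=W RR=S
after cmd 6 (t=66): FL=S FR=W RL=S RR=W
after cmd 7 (t=86): FL=S FR=W RL=S RR=W
after cmd 8 (t=96): FL=W FR=S RL=W RR=S

start t=19: FL=S FR=W RL=S RR=W
cmd 1: advance +8 → t=27, phase=(8,18,8,18) → FL=S FR=W RL=S RR=W
cmd 2: advance +5 → t=32, phase=(13,3,13,3) → FL=W FR=S RL=W RR=S
cmd 3: advance +18 → t=50, phase=(11,1,11,1) → FL=W FR=S RL=W RR=S
cmd 4: advance +3 → t=53, phase=(14,4,14,4) → FL=W FR=S RL=W RR=S
cmd 5: advance +4 → t=57, phase=(18,8,18,8) → FL=W FR=S RL=W RR=S
cmd 6: advance +9 → t=66, phase=(7,17,7,17) → FL=S FR=W RL=S RR=W
cmd 7: advance +20 → t=86, phase=(7,17,7,17) → FL=S FR=W RL=S RR=W
cmd 8: advance +10 → t=96, phase=(17,7,17,7) → FL=W FR=S RL=W RR=S


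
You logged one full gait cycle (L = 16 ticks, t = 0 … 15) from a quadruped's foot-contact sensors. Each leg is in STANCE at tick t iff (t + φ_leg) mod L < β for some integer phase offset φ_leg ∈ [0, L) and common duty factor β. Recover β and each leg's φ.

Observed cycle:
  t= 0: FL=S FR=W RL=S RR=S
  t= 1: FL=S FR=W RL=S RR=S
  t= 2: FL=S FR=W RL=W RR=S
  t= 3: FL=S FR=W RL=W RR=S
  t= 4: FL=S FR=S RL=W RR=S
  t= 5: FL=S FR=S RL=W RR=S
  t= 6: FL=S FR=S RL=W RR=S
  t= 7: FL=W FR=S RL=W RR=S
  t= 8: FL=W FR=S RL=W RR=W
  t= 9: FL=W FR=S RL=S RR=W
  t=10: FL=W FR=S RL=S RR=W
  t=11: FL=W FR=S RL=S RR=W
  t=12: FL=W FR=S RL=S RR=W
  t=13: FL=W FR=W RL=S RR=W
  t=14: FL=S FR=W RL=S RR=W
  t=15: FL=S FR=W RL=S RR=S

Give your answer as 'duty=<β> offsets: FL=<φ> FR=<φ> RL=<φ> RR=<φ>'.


duty=9 offsets: FL=2 FR=12 RL=7 RR=1

duty β = stance ticks per leg = 9
FL: stance ticks = 9; W→S at t=14 → φ=2
FR: stance ticks = 9; W→S at t=4 → φ=12
RL: stance ticks = 9; W→S at t=9 → φ=7
RR: stance ticks = 9; W→S at t=15 → φ=1


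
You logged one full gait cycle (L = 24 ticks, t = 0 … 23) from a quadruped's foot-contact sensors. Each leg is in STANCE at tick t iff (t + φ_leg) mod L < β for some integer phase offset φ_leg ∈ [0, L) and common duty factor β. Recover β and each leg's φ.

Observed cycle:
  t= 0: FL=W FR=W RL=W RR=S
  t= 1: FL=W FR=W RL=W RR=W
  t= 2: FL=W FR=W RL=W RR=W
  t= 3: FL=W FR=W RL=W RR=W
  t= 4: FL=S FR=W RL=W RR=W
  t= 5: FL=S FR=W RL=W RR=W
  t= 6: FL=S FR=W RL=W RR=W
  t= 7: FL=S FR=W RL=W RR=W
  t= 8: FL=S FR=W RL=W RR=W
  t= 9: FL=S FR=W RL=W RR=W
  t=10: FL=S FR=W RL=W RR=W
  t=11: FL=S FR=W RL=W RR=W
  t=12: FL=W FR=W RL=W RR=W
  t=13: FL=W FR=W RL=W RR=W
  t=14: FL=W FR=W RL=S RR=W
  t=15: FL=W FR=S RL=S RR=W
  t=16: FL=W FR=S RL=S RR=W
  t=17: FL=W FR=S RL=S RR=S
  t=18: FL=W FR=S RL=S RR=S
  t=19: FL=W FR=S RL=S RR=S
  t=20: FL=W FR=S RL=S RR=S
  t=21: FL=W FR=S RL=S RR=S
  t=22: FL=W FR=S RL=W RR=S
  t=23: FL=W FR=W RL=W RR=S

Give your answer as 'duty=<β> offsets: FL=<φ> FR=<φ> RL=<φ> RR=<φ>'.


duty β = stance ticks per leg = 8
FL: stance ticks = 8; W→S at t=4 → φ=20
FR: stance ticks = 8; W→S at t=15 → φ=9
RL: stance ticks = 8; W→S at t=14 → φ=10
RR: stance ticks = 8; W→S at t=17 → φ=7

duty=8 offsets: FL=20 FR=9 RL=10 RR=7


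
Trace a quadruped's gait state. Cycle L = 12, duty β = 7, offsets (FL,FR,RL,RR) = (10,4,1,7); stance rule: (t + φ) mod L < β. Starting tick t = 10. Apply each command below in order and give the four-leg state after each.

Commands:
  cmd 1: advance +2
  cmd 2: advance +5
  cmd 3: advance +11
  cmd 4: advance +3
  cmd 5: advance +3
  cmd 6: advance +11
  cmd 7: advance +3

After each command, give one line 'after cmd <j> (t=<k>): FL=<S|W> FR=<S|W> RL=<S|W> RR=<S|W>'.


after cmd 1 (t=12): FL=W FR=S RL=S RR=W
after cmd 2 (t=17): FL=S FR=W RL=S RR=S
after cmd 3 (t=28): FL=S FR=W RL=S RR=W
after cmd 4 (t=31): FL=S FR=W RL=W RR=S
after cmd 5 (t=34): FL=W FR=S RL=W RR=S
after cmd 6 (t=45): FL=W FR=S RL=W RR=S
after cmd 7 (t=48): FL=W FR=S RL=S RR=W

start t=10: FL=W FR=S RL=W RR=S
cmd 1: advance +2 → t=12, phase=(10,4,1,7) → FL=W FR=S RL=S RR=W
cmd 2: advance +5 → t=17, phase=(3,9,6,0) → FL=S FR=W RL=S RR=S
cmd 3: advance +11 → t=28, phase=(2,8,5,11) → FL=S FR=W RL=S RR=W
cmd 4: advance +3 → t=31, phase=(5,11,8,2) → FL=S FR=W RL=W RR=S
cmd 5: advance +3 → t=34, phase=(8,2,11,5) → FL=W FR=S RL=W RR=S
cmd 6: advance +11 → t=45, phase=(7,1,10,4) → FL=W FR=S RL=W RR=S
cmd 7: advance +3 → t=48, phase=(10,4,1,7) → FL=W FR=S RL=S RR=W


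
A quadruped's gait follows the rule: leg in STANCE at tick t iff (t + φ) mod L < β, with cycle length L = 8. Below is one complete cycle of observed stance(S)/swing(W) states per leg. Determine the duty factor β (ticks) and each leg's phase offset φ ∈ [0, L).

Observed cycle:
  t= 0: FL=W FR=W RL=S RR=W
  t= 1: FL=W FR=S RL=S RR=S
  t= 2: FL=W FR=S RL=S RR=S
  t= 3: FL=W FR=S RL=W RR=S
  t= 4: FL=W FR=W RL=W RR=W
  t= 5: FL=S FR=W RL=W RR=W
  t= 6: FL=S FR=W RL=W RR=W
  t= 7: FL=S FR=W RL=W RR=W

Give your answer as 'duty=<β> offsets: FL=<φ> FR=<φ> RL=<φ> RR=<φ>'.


duty=3 offsets: FL=3 FR=7 RL=0 RR=7

duty β = stance ticks per leg = 3
FL: stance ticks = 3; W→S at t=5 → φ=3
FR: stance ticks = 3; W→S at t=1 → φ=7
RL: stance ticks = 3; W→S at t=0 → φ=0
RR: stance ticks = 3; W→S at t=1 → φ=7


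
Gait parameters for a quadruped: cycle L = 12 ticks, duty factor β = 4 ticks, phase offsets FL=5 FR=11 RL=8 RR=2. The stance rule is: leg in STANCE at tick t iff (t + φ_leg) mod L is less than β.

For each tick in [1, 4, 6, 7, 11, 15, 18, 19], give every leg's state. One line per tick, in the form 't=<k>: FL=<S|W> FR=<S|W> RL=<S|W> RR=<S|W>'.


t=1: phase=(6,0,9,3) vs β=4 → FL=W FR=S RL=W RR=S
t=4: phase=(9,3,0,6) vs β=4 → FL=W FR=S RL=S RR=W
t=6: phase=(11,5,2,8) vs β=4 → FL=W FR=W RL=S RR=W
t=7: phase=(0,6,3,9) vs β=4 → FL=S FR=W RL=S RR=W
t=11: phase=(4,10,7,1) vs β=4 → FL=W FR=W RL=W RR=S
t=15: phase=(8,2,11,5) vs β=4 → FL=W FR=S RL=W RR=W
t=18: phase=(11,5,2,8) vs β=4 → FL=W FR=W RL=S RR=W
t=19: phase=(0,6,3,9) vs β=4 → FL=S FR=W RL=S RR=W

t=1: FL=W FR=S RL=W RR=S
t=4: FL=W FR=S RL=S RR=W
t=6: FL=W FR=W RL=S RR=W
t=7: FL=S FR=W RL=S RR=W
t=11: FL=W FR=W RL=W RR=S
t=15: FL=W FR=S RL=W RR=W
t=18: FL=W FR=W RL=S RR=W
t=19: FL=S FR=W RL=S RR=W


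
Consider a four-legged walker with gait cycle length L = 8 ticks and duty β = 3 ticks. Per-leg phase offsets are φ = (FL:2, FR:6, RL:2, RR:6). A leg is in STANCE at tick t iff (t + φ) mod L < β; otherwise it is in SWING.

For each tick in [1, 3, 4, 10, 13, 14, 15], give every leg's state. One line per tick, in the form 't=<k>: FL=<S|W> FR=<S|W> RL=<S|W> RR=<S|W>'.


t=1: FL=W FR=W RL=W RR=W
t=3: FL=W FR=S RL=W RR=S
t=4: FL=W FR=S RL=W RR=S
t=10: FL=W FR=S RL=W RR=S
t=13: FL=W FR=W RL=W RR=W
t=14: FL=S FR=W RL=S RR=W
t=15: FL=S FR=W RL=S RR=W

t=1: phase=(3,7,3,7) vs β=3 → FL=W FR=W RL=W RR=W
t=3: phase=(5,1,5,1) vs β=3 → FL=W FR=S RL=W RR=S
t=4: phase=(6,2,6,2) vs β=3 → FL=W FR=S RL=W RR=S
t=10: phase=(4,0,4,0) vs β=3 → FL=W FR=S RL=W RR=S
t=13: phase=(7,3,7,3) vs β=3 → FL=W FR=W RL=W RR=W
t=14: phase=(0,4,0,4) vs β=3 → FL=S FR=W RL=S RR=W
t=15: phase=(1,5,1,5) vs β=3 → FL=S FR=W RL=S RR=W


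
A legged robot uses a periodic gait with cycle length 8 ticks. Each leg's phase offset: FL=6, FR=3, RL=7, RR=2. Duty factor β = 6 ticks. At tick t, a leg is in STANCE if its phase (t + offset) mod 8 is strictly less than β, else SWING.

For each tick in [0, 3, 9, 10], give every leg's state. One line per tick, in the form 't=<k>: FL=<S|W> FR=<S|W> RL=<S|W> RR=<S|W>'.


t=0: phase=(6,3,7,2) vs β=6 → FL=W FR=S RL=W RR=S
t=3: phase=(1,6,2,5) vs β=6 → FL=S FR=W RL=S RR=S
t=9: phase=(7,4,0,3) vs β=6 → FL=W FR=S RL=S RR=S
t=10: phase=(0,5,1,4) vs β=6 → FL=S FR=S RL=S RR=S

t=0: FL=W FR=S RL=W RR=S
t=3: FL=S FR=W RL=S RR=S
t=9: FL=W FR=S RL=S RR=S
t=10: FL=S FR=S RL=S RR=S


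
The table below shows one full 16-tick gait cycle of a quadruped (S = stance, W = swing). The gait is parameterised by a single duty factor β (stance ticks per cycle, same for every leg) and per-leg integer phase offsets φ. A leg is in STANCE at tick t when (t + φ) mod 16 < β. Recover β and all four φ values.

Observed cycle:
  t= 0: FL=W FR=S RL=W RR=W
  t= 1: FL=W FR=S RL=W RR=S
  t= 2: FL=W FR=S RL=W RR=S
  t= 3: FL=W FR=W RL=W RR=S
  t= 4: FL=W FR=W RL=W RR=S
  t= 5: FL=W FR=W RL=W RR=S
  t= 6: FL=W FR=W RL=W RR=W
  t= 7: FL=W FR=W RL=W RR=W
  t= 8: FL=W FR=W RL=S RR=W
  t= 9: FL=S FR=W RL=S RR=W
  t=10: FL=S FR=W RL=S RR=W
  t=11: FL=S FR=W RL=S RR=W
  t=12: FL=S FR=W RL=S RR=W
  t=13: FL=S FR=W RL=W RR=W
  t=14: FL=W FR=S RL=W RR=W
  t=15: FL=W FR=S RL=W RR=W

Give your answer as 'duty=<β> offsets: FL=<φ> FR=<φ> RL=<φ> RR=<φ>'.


duty=5 offsets: FL=7 FR=2 RL=8 RR=15

duty β = stance ticks per leg = 5
FL: stance ticks = 5; W→S at t=9 → φ=7
FR: stance ticks = 5; W→S at t=14 → φ=2
RL: stance ticks = 5; W→S at t=8 → φ=8
RR: stance ticks = 5; W→S at t=1 → φ=15


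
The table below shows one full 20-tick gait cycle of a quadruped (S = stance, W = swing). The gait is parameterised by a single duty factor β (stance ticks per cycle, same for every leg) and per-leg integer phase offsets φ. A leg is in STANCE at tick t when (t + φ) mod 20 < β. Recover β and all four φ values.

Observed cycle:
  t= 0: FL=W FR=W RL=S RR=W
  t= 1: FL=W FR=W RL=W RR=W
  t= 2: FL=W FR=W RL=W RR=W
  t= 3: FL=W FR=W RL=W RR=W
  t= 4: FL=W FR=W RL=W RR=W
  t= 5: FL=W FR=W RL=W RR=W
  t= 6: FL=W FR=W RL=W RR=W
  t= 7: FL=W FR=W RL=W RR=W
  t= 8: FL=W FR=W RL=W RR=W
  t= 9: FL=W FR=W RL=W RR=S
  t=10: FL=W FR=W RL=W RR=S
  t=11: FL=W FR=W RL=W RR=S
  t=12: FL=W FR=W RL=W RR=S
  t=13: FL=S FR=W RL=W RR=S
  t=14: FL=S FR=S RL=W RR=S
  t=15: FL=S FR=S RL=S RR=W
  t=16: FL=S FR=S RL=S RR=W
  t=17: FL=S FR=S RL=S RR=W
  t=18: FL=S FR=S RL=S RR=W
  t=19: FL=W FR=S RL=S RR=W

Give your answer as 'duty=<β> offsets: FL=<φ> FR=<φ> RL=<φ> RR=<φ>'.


duty=6 offsets: FL=7 FR=6 RL=5 RR=11

duty β = stance ticks per leg = 6
FL: stance ticks = 6; W→S at t=13 → φ=7
FR: stance ticks = 6; W→S at t=14 → φ=6
RL: stance ticks = 6; W→S at t=15 → φ=5
RR: stance ticks = 6; W→S at t=9 → φ=11


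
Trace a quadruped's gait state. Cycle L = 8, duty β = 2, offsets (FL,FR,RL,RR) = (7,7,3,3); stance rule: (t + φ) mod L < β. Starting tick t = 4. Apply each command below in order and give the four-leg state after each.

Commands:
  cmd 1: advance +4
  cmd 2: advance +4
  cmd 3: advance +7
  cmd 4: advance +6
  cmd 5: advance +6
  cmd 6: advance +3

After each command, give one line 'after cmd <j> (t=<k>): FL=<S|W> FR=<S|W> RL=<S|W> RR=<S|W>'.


start t=4: FL=W FR=W RL=W RR=W
cmd 1: advance +4 → t=8, phase=(7,7,3,3) → FL=W FR=W RL=W RR=W
cmd 2: advance +4 → t=12, phase=(3,3,7,7) → FL=W FR=W RL=W RR=W
cmd 3: advance +7 → t=19, phase=(2,2,6,6) → FL=W FR=W RL=W RR=W
cmd 4: advance +6 → t=25, phase=(0,0,4,4) → FL=S FR=S RL=W RR=W
cmd 5: advance +6 → t=31, phase=(6,6,2,2) → FL=W FR=W RL=W RR=W
cmd 6: advance +3 → t=34, phase=(1,1,5,5) → FL=S FR=S RL=W RR=W

after cmd 1 (t=8): FL=W FR=W RL=W RR=W
after cmd 2 (t=12): FL=W FR=W RL=W RR=W
after cmd 3 (t=19): FL=W FR=W RL=W RR=W
after cmd 4 (t=25): FL=S FR=S RL=W RR=W
after cmd 5 (t=31): FL=W FR=W RL=W RR=W
after cmd 6 (t=34): FL=S FR=S RL=W RR=W


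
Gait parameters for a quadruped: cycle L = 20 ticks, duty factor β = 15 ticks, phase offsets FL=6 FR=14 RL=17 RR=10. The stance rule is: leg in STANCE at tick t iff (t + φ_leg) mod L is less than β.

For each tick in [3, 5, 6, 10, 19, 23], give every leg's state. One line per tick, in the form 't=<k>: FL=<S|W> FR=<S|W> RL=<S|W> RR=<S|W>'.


t=3: FL=S FR=W RL=S RR=S
t=5: FL=S FR=W RL=S RR=W
t=6: FL=S FR=S RL=S RR=W
t=10: FL=W FR=S RL=S RR=S
t=19: FL=S FR=S RL=W RR=S
t=23: FL=S FR=W RL=S RR=S

t=3: phase=(9,17,0,13) vs β=15 → FL=S FR=W RL=S RR=S
t=5: phase=(11,19,2,15) vs β=15 → FL=S FR=W RL=S RR=W
t=6: phase=(12,0,3,16) vs β=15 → FL=S FR=S RL=S RR=W
t=10: phase=(16,4,7,0) vs β=15 → FL=W FR=S RL=S RR=S
t=19: phase=(5,13,16,9) vs β=15 → FL=S FR=S RL=W RR=S
t=23: phase=(9,17,0,13) vs β=15 → FL=S FR=W RL=S RR=S


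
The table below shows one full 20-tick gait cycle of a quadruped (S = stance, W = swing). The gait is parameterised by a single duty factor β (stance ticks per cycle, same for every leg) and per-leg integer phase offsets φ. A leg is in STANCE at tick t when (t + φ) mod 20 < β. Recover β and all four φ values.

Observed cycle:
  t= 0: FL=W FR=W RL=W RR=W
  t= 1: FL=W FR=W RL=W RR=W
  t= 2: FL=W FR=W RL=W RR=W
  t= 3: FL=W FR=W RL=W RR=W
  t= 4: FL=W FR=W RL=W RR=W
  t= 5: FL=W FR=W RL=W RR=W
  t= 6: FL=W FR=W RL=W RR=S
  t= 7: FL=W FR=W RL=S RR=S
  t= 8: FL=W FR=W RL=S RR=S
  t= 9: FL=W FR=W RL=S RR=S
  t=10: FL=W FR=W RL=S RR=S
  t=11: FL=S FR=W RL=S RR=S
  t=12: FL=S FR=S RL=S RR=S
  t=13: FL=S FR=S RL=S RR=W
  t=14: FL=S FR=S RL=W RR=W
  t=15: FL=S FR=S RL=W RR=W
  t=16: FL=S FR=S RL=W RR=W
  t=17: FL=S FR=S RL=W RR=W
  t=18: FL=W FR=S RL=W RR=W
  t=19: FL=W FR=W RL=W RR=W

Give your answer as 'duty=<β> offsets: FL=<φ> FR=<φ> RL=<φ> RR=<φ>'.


duty β = stance ticks per leg = 7
FL: stance ticks = 7; W→S at t=11 → φ=9
FR: stance ticks = 7; W→S at t=12 → φ=8
RL: stance ticks = 7; W→S at t=7 → φ=13
RR: stance ticks = 7; W→S at t=6 → φ=14

duty=7 offsets: FL=9 FR=8 RL=13 RR=14


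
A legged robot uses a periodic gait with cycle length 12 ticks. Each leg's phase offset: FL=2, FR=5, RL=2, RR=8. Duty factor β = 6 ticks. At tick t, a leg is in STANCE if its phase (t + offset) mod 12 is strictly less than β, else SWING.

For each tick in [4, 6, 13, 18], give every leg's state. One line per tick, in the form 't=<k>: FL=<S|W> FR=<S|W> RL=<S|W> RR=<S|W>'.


t=4: phase=(6,9,6,0) vs β=6 → FL=W FR=W RL=W RR=S
t=6: phase=(8,11,8,2) vs β=6 → FL=W FR=W RL=W RR=S
t=13: phase=(3,6,3,9) vs β=6 → FL=S FR=W RL=S RR=W
t=18: phase=(8,11,8,2) vs β=6 → FL=W FR=W RL=W RR=S

t=4: FL=W FR=W RL=W RR=S
t=6: FL=W FR=W RL=W RR=S
t=13: FL=S FR=W RL=S RR=W
t=18: FL=W FR=W RL=W RR=S


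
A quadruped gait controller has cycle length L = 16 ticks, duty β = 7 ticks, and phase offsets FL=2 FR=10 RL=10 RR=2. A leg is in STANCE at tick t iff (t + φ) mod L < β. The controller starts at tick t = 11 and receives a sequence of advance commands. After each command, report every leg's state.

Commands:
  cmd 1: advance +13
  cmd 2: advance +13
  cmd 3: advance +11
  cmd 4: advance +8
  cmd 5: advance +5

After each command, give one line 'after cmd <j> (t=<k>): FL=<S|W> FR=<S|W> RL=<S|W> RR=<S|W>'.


after cmd 1 (t=24): FL=W FR=S RL=S RR=W
after cmd 2 (t=37): FL=W FR=W RL=W RR=W
after cmd 3 (t=48): FL=S FR=W RL=W RR=S
after cmd 4 (t=56): FL=W FR=S RL=S RR=W
after cmd 5 (t=61): FL=W FR=W RL=W RR=W

start t=11: FL=W FR=S RL=S RR=W
cmd 1: advance +13 → t=24, phase=(10,2,2,10) → FL=W FR=S RL=S RR=W
cmd 2: advance +13 → t=37, phase=(7,15,15,7) → FL=W FR=W RL=W RR=W
cmd 3: advance +11 → t=48, phase=(2,10,10,2) → FL=S FR=W RL=W RR=S
cmd 4: advance +8 → t=56, phase=(10,2,2,10) → FL=W FR=S RL=S RR=W
cmd 5: advance +5 → t=61, phase=(15,7,7,15) → FL=W FR=W RL=W RR=W


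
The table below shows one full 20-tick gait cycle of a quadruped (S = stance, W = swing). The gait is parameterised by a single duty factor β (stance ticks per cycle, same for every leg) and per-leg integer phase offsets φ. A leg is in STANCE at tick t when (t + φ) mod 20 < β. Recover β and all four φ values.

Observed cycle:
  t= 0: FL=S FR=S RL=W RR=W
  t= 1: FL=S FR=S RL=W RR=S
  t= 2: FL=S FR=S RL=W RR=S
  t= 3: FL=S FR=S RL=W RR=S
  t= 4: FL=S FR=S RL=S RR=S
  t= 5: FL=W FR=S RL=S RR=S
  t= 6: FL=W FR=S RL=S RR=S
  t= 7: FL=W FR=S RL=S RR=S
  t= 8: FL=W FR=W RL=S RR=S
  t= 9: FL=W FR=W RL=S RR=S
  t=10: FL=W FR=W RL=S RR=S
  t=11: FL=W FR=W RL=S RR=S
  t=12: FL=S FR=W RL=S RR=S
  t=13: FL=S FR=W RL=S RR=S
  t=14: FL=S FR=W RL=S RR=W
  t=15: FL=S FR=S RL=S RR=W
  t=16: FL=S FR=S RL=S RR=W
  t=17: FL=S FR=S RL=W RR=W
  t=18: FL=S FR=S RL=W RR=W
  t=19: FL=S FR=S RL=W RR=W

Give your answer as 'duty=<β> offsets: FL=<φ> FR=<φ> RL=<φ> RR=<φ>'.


duty=13 offsets: FL=8 FR=5 RL=16 RR=19

duty β = stance ticks per leg = 13
FL: stance ticks = 13; W→S at t=12 → φ=8
FR: stance ticks = 13; W→S at t=15 → φ=5
RL: stance ticks = 13; W→S at t=4 → φ=16
RR: stance ticks = 13; W→S at t=1 → φ=19


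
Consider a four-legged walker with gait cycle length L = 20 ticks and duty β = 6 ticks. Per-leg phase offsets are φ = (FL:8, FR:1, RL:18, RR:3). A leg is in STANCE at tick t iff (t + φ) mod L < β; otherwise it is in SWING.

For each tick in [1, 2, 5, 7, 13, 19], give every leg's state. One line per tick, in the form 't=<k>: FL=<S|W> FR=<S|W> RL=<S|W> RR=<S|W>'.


t=1: phase=(9,2,19,4) vs β=6 → FL=W FR=S RL=W RR=S
t=2: phase=(10,3,0,5) vs β=6 → FL=W FR=S RL=S RR=S
t=5: phase=(13,6,3,8) vs β=6 → FL=W FR=W RL=S RR=W
t=7: phase=(15,8,5,10) vs β=6 → FL=W FR=W RL=S RR=W
t=13: phase=(1,14,11,16) vs β=6 → FL=S FR=W RL=W RR=W
t=19: phase=(7,0,17,2) vs β=6 → FL=W FR=S RL=W RR=S

t=1: FL=W FR=S RL=W RR=S
t=2: FL=W FR=S RL=S RR=S
t=5: FL=W FR=W RL=S RR=W
t=7: FL=W FR=W RL=S RR=W
t=13: FL=S FR=W RL=W RR=W
t=19: FL=W FR=S RL=W RR=S


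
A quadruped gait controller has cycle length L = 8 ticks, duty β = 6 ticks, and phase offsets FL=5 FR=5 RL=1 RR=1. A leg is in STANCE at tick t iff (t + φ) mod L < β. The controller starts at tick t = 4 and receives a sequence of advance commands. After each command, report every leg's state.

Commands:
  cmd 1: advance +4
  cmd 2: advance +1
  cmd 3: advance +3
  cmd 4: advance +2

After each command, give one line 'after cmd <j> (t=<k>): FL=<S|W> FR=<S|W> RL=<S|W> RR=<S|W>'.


start t=4: FL=S FR=S RL=S RR=S
cmd 1: advance +4 → t=8, phase=(5,5,1,1) → FL=S FR=S RL=S RR=S
cmd 2: advance +1 → t=9, phase=(6,6,2,2) → FL=W FR=W RL=S RR=S
cmd 3: advance +3 → t=12, phase=(1,1,5,5) → FL=S FR=S RL=S RR=S
cmd 4: advance +2 → t=14, phase=(3,3,7,7) → FL=S FR=S RL=W RR=W

after cmd 1 (t=8): FL=S FR=S RL=S RR=S
after cmd 2 (t=9): FL=W FR=W RL=S RR=S
after cmd 3 (t=12): FL=S FR=S RL=S RR=S
after cmd 4 (t=14): FL=S FR=S RL=W RR=W
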